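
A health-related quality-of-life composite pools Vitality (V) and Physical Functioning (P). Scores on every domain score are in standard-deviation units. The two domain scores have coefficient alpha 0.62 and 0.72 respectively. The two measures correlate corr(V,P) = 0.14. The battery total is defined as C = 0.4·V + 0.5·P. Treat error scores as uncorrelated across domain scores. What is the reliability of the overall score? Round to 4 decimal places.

0.7193

Var(C) = 0.4² + 0.5² + 2·[0.2·0.14] = 0.41 + 0.056 = 0.466.
Because errors are independent across components, Cov(Tᵢ,Tⱼ) = Cov(Xᵢ,Xⱼ); the off-diagonal part of the true-score variance is the same as above.
True-score variance = [0.4²·0.62 + 0.5²·0.72] + 0.056 = 0.2792 + 0.056 = 0.3352.
Reliability = 0.3352 / 0.466 = 0.7193.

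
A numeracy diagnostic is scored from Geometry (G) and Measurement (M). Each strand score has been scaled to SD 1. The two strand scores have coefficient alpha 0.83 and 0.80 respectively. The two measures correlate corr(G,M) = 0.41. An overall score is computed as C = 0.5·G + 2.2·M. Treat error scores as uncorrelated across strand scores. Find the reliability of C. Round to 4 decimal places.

0.8314

Var(C) = 0.5² + 2.2² + 2·[1.1·0.41] = 5.09 + 0.902 = 5.992.
Because errors are independent across components, Cov(Tᵢ,Tⱼ) = Cov(Xᵢ,Xⱼ); the off-diagonal part of the true-score variance is the same as above.
True-score variance = [0.5²·0.83 + 2.2²·0.80] + 0.902 = 4.0795 + 0.902 = 4.9815.
Reliability = 4.9815 / 5.992 = 0.8314.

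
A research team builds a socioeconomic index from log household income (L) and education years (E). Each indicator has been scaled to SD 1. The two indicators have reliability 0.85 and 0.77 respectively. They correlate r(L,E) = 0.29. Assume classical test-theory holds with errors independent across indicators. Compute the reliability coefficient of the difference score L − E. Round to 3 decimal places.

Var(L−E) = 1 + 1 − 2·0.29 = 2 − 0.58 = 1.42.
With uncorrelated errors the cross-covariances are all true-score covariance, so they carry over unchanged; only the diagonal terms shrink to ρᵢσᵢ².
True-score variance = [0.85 + 0.77] − 0.58 = 1.62 − 0.58 = 1.04.
Reliability = 1.04 / 1.42 = 0.732.

0.732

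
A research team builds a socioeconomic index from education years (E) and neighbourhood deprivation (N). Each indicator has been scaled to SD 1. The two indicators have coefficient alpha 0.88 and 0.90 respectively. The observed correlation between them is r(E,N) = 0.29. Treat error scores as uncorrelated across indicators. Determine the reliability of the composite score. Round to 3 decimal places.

0.915

Var(E+N) = 2 + 2·[0.29] = 2 + 0.58 = 2.58.
Because errors are independent across components, Cov(Tᵢ,Tⱼ) = Cov(Xᵢ,Xⱼ); the off-diagonal part of the true-score variance is the same as above.
True-score variance = [0.88 + 0.90] + 0.58 = 1.78 + 0.58 = 2.36.
Reliability = 2.36 / 2.58 = 0.915.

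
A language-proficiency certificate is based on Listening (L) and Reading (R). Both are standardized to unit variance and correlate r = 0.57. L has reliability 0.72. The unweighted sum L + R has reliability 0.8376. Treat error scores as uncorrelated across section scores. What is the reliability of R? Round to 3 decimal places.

Var(L+R) = 2 + 2·0.57 = 3.140.
True-score variance = ρ_L + ρ_R + 2·0.57, so 0.8376 = (0.72 + ρ_R + 1.14) / 3.140.
ρ_R = 0.8376·3.140 − 0.72 − 1.14 = 0.770.

0.770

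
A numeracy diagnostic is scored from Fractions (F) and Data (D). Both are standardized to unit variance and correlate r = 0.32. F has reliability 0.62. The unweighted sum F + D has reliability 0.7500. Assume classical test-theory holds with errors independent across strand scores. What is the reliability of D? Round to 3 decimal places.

0.720

Var(F+D) = 2 + 2·0.32 = 2.640.
True-score variance = ρ_F + ρ_D + 2·0.32, so 0.7500 = (0.62 + ρ_D + 0.64) / 2.640.
ρ_D = 0.7500·2.640 − 0.62 − 0.64 = 0.720.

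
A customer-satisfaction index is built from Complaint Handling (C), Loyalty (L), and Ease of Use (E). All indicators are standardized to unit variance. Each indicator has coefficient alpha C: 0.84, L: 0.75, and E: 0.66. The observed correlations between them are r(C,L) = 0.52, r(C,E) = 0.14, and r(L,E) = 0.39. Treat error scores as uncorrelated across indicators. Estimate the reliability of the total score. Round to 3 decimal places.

Var(C+L+E) = 3 + 2·[0.52 + 0.14 + 0.39] = 3 + 2.1 = 5.1.
With uncorrelated errors the cross-covariances are all true-score covariance, so they carry over unchanged; only the diagonal terms shrink to ρᵢσᵢ².
True-score variance = [0.84 + 0.75 + 0.66] + 2.1 = 2.25 + 2.1 = 4.35.
Reliability = 4.35 / 5.1 = 0.853.

0.853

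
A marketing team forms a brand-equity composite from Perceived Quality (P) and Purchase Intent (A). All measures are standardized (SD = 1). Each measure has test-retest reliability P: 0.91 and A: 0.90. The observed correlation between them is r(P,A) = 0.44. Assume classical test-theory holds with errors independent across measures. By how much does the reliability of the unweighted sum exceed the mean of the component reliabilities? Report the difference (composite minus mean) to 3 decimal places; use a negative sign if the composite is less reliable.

Var(sum) = 2 + 0.88 = 2.88; true-score variance = 1.81 + 0.88 = 2.69; composite reliability = 0.9340.
Mean component reliability = 0.9050.
Difference = 0.9340 − 0.9050 = 0.029.

0.029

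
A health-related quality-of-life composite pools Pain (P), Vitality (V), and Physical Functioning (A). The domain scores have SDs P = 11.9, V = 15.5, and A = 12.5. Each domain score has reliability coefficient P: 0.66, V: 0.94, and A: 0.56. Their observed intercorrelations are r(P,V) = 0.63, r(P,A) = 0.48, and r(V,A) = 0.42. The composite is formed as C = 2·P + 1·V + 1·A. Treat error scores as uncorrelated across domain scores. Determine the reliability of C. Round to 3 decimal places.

Var(C) = 2²·11.9² + 15.5² + 12.5² + 2·[2·11.9·15.5·0.63 + 2·11.9·12.5·0.48 + 15.5·12.5·0.42] = 962.94 + 913.164 = 1876.1.
With uncorrelated errors the cross-covariances are all true-score covariance, so they carry over unchanged; only the diagonal terms shrink to ρᵢσᵢ².
True-score variance = [2²·11.9²·0.66 + 15.5²·0.94 + 12.5²·0.56] + 913.164 = 687.185 + 913.164 = 1600.35.
Reliability = 1600.35 / 1876.1 = 0.853.

0.853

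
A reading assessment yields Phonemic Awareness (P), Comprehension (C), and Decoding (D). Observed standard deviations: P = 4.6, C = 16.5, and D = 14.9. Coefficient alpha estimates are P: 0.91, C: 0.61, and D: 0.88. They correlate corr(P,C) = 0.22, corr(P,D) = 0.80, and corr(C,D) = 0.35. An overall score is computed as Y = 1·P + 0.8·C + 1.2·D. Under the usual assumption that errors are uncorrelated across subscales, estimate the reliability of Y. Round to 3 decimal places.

0.871

Var(Y) = 4.6² + 0.8²·16.5² + 1.2²·14.9² + 2·[0.8·4.6·16.5·0.22 + 1.2·4.6·14.9·0.80 + 0.96·16.5·14.9·0.35] = 515.094 + 323.525 = 838.619.
Under uncorrelated errors the observed covariances equal the true-score covariances, so only the own-variance terms attenuate.
True-score variance = [4.6²·0.91 + 0.8²·16.5²·0.61 + 1.2²·14.9²·0.88] + 323.525 = 406.873 + 323.525 = 730.398.
Reliability = 730.398 / 838.619 = 0.871.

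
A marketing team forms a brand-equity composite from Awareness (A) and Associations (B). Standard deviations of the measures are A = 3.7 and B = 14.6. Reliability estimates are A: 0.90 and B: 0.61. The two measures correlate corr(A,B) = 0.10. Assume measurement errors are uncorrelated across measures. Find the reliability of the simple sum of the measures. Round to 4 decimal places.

0.6444

Var(A+B) = 3.7² + 14.6² + 2·[3.7·14.6·0.10] = 226.85 + 10.804 = 237.654.
Because errors are independent across components, Cov(Tᵢ,Tⱼ) = Cov(Xᵢ,Xⱼ); the off-diagonal part of the true-score variance is the same as above.
True-score variance = [3.7²·0.90 + 14.6²·0.61] + 10.804 = 142.349 + 10.804 = 153.153.
Reliability = 153.153 / 237.654 = 0.6444.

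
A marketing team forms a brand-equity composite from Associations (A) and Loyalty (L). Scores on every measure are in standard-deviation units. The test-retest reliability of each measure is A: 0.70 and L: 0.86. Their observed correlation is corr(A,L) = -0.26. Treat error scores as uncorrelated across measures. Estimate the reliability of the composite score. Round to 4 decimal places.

Var(A+L) = 2 + 2·[(-0.26)] = 2 − 0.52 = 1.48.
Under uncorrelated errors the observed covariances equal the true-score covariances, so only the own-variance terms attenuate.
True-score variance = [0.70 + 0.86] − 0.52 = 1.56 − 0.52 = 1.04.
Reliability = 1.04 / 1.48 = 0.7027.

0.7027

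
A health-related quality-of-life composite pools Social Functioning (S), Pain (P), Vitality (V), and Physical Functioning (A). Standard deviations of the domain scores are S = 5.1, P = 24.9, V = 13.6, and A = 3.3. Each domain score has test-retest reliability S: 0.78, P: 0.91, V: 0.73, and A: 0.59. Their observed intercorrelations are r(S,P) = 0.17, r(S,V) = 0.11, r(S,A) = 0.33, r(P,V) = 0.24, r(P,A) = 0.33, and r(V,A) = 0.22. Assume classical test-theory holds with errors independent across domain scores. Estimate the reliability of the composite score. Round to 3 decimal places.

0.899

Var(S+P+V+A) = 5.1² + 24.9² + 13.6² + 3.3² + 2·[5.1·24.9·0.17 + 5.1·13.6·0.11 + 5.1·3.3·0.33 + 24.9·13.6·0.24 + 24.9·3.3·0.33 + 13.6·3.3·0.22] = 841.87 + 306.07 = 1147.94.
With uncorrelated errors the cross-covariances are all true-score covariance, so they carry over unchanged; only the diagonal terms shrink to ρᵢσᵢ².
True-score variance = [5.1²·0.78 + 24.9²·0.91 + 13.6²·0.73 + 3.3²·0.59] + 306.07 = 725.943 + 306.07 = 1032.01.
Reliability = 1032.01 / 1147.94 = 0.899.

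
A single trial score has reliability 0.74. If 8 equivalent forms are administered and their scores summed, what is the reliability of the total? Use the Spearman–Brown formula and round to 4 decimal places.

0.9579

ρ_k = kρ / (1 + (k−1)ρ) = 8·0.74 / (1 + 7·0.74) = 5.920 / 6.180 = 0.9579.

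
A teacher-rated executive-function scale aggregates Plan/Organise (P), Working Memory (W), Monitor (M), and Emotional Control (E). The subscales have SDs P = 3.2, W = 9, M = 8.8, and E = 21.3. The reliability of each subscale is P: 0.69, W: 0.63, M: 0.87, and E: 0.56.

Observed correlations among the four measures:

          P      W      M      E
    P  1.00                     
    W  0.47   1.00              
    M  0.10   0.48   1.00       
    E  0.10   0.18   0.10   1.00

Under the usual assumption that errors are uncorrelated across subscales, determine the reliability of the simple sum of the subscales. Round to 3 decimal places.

0.715

Var(P+W+M+E) = 3.2² + 9² + 8.8² + 21.3² + 2·[3.2·9·0.47 + 3.2·8.8·0.10 + 3.2·21.3·0.10 + 9·8.8·0.48 + 9·21.3·0.18 + 8.8·21.3·0.10] = 622.37 + 228.868 = 851.238.
With uncorrelated errors the cross-covariances are all true-score covariance, so they carry over unchanged; only the diagonal terms shrink to ρᵢσᵢ².
True-score variance = [3.2²·0.69 + 9²·0.63 + 8.8²·0.87 + 21.3²·0.56] + 228.868 = 379.535 + 228.868 = 608.403.
Reliability = 608.403 / 851.238 = 0.715.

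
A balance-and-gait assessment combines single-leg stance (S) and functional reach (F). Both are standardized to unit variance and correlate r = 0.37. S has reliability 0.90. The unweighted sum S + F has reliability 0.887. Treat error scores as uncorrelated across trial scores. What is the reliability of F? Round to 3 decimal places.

0.790

Var(S+F) = 2 + 2·0.37 = 2.740.
True-score variance = ρ_S + ρ_F + 2·0.37, so 0.887 = (0.90 + ρ_F + 0.74) / 2.740.
ρ_F = 0.887·2.740 − 0.90 − 0.74 = 0.790.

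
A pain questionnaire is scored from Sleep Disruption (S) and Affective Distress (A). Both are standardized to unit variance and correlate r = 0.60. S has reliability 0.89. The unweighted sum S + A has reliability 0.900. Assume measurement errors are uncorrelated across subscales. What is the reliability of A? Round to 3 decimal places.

0.790

Var(S+A) = 2 + 2·0.60 = 3.200.
True-score variance = ρ_S + ρ_A + 2·0.60, so 0.900 = (0.89 + ρ_A + 1.20) / 3.200.
ρ_A = 0.900·3.200 − 0.89 − 1.20 = 0.790.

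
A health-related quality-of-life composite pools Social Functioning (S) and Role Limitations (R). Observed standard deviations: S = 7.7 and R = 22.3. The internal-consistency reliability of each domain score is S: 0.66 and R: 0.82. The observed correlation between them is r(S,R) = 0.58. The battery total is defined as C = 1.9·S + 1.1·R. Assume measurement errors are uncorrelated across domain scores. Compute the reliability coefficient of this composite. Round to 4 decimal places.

Var(C) = 1.9²·7.7² + 1.1²·22.3² + 2·[2.09·7.7·22.3·0.58] = 815.758 + 416.294 = 1232.05.
With uncorrelated errors the cross-covariances are all true-score covariance, so they carry over unchanged; only the diagonal terms shrink to ρᵢσᵢ².
True-score variance = [1.9²·7.7²·0.66 + 1.1²·22.3²·0.82] + 416.294 = 634.675 + 416.294 = 1050.97.
Reliability = 1050.97 / 1232.05 = 0.8530.

0.8530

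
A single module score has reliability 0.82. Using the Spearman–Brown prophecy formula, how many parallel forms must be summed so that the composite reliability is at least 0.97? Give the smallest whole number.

k ≥ ρ*(1−ρ₁)/(ρ₁(1−ρ*)) = 0.97·0.18 / (0.82·0.03) = 7.098.
Smallest integer k = 8.

8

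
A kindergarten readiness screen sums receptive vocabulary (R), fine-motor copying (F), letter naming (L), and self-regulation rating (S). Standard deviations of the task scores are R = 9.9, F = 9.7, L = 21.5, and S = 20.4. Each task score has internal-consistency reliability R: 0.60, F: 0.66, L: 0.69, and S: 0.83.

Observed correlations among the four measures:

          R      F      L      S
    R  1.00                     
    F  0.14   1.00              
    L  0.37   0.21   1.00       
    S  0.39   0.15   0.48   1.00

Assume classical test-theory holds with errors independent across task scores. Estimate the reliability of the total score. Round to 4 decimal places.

0.8560

Var(R+F+L+S) = 9.9² + 9.7² + 21.5² + 20.4² + 2·[9.9·9.7·0.14 + 9.9·21.5·0.37 + 9.9·20.4·0.39 + 9.7·21.5·0.21 + 9.7·20.4·0.15 + 21.5·20.4·0.48] = 1070.51 + 909.937 = 1980.45.
Under uncorrelated errors the observed covariances equal the true-score covariances, so only the own-variance terms attenuate.
True-score variance = [9.9²·0.60 + 9.7²·0.66 + 21.5²·0.69 + 20.4²·0.83] + 909.937 = 785.271 + 909.937 = 1695.21.
Reliability = 1695.21 / 1980.45 = 0.8560.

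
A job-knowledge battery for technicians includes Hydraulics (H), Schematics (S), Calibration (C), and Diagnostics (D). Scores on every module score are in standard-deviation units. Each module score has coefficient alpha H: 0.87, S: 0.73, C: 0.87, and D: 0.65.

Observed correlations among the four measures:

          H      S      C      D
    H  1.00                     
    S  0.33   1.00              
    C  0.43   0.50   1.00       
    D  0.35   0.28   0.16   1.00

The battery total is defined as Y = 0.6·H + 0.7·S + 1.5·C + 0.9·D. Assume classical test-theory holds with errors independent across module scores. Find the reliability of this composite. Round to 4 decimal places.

Var(Y) = 0.6² + 0.7² + 1.5² + 0.9² + 2·[0.42·0.33 + 0.9·0.43 + 0.54·0.35 + 1.05·0.50 + 0.63·0.28 + 1.35·0.16] = 3.91 + 3.264 = 7.174.
Because errors are independent across components, Cov(Tᵢ,Tⱼ) = Cov(Xᵢ,Xⱼ); the off-diagonal part of the true-score variance is the same as above.
True-score variance = [0.6²·0.87 + 0.7²·0.73 + 1.5²·0.87 + 0.9²·0.65] + 3.264 = 3.1549 + 3.264 = 6.4189.
Reliability = 6.4189 / 7.174 = 0.8947.

0.8947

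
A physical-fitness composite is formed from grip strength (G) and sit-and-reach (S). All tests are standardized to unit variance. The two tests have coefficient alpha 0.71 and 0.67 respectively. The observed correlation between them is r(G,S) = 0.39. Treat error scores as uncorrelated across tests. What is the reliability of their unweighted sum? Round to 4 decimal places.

0.7770

Var(G+S) = 2 + 2·[0.39] = 2 + 0.78 = 2.78.
Under uncorrelated errors the observed covariances equal the true-score covariances, so only the own-variance terms attenuate.
True-score variance = [0.71 + 0.67] + 0.78 = 1.38 + 0.78 = 2.16.
Reliability = 2.16 / 2.78 = 0.7770.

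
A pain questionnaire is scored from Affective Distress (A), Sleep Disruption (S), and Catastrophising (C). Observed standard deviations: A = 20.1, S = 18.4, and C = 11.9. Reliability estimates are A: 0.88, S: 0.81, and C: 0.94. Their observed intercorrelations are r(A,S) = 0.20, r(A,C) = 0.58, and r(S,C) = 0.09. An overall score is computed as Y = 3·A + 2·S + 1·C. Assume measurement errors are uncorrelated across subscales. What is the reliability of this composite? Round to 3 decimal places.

Var(Y) = 3²·20.1² + 2²·18.4² + 11.9² + 2·[6·20.1·18.4·0.20 + 3·20.1·11.9·0.58 + 2·18.4·11.9·0.09] = 5131.94 + 1798.82 = 6930.76.
With uncorrelated errors the cross-covariances are all true-score covariance, so they carry over unchanged; only the diagonal terms shrink to ρᵢσᵢ².
True-score variance = [3²·20.1²·0.88 + 2²·18.4²·0.81 + 11.9²·0.94] + 1798.82 = 4429.81 + 1798.82 = 6228.63.
Reliability = 6228.63 / 6930.76 = 0.899.

0.899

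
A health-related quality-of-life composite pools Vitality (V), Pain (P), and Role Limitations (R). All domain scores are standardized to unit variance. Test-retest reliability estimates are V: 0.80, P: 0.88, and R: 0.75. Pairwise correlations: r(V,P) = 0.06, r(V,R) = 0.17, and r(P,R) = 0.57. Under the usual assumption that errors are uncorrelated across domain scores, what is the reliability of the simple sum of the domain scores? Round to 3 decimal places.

0.876

Var(V+P+R) = 3 + 2·[0.06 + 0.17 + 0.57] = 3 + 1.6 = 4.6.
With uncorrelated errors the cross-covariances are all true-score covariance, so they carry over unchanged; only the diagonal terms shrink to ρᵢσᵢ².
True-score variance = [0.80 + 0.88 + 0.75] + 1.6 = 2.43 + 1.6 = 4.03.
Reliability = 4.03 / 4.6 = 0.876.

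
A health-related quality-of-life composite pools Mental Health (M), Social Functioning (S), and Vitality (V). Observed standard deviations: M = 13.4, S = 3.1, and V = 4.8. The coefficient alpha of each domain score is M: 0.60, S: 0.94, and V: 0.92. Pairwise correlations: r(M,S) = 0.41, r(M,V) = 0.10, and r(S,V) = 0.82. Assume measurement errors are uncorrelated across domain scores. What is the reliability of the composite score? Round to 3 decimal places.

Var(M+S+V) = 13.4² + 3.1² + 4.8² + 2·[13.4·3.1·0.41 + 13.4·4.8·0.10 + 3.1·4.8·0.82] = 212.21 + 71.33 = 283.54.
Because errors are independent across components, Cov(Tᵢ,Tⱼ) = Cov(Xᵢ,Xⱼ); the off-diagonal part of the true-score variance is the same as above.
True-score variance = [13.4²·0.60 + 3.1²·0.94 + 4.8²·0.92] + 71.33 = 137.966 + 71.33 = 209.296.
Reliability = 209.296 / 283.54 = 0.738.

0.738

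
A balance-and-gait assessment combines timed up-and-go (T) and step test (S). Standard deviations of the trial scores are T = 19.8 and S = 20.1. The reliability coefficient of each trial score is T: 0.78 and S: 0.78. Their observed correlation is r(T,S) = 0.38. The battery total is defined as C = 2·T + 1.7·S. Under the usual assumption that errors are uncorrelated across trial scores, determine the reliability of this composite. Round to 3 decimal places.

0.840

Var(C) = 2²·19.8² + 1.7²·20.1² + 2·[3.4·19.8·20.1·0.38] = 2735.75 + 1028.38 = 3764.13.
With uncorrelated errors the cross-covariances are all true-score covariance, so they carry over unchanged; only the diagonal terms shrink to ρᵢσᵢ².
True-score variance = [2²·19.8²·0.78 + 1.7²·20.1²·0.78] + 1028.38 = 2133.88 + 1028.38 = 3162.26.
Reliability = 3162.26 / 3764.13 = 0.840.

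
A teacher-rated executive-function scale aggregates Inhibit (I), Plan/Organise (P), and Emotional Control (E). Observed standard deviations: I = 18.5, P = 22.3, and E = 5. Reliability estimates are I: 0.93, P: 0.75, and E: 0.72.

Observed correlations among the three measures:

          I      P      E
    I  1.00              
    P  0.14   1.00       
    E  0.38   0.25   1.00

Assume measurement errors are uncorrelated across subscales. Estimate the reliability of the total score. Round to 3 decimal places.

0.860

Var(I+P+E) = 18.5² + 22.3² + 5² + 2·[18.5·22.3·0.14 + 18.5·5·0.38 + 22.3·5·0.25] = 864.54 + 241.564 = 1106.1.
With uncorrelated errors the cross-covariances are all true-score covariance, so they carry over unchanged; only the diagonal terms shrink to ρᵢσᵢ².
True-score variance = [18.5²·0.93 + 22.3²·0.75 + 5²·0.72] + 241.564 = 709.26 + 241.564 = 950.824.
Reliability = 950.824 / 1106.1 = 0.860.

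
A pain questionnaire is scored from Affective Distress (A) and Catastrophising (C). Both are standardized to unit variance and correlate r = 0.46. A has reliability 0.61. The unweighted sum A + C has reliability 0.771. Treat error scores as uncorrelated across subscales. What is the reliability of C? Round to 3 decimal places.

0.721

Var(A+C) = 2 + 2·0.46 = 2.920.
True-score variance = ρ_A + ρ_C + 2·0.46, so 0.771 = (0.61 + ρ_C + 0.92) / 2.920.
ρ_C = 0.771·2.920 − 0.61 − 0.92 = 0.721.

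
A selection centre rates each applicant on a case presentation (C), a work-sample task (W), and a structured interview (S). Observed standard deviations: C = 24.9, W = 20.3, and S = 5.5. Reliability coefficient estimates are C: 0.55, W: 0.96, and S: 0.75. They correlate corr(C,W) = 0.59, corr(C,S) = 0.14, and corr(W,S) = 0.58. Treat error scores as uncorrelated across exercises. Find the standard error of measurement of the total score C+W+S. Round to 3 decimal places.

17.408

Var(total) = 1062.35 + 764.315 = 1826.66.
True-score variance = 759.299 + 764.315 = 1523.61, so reliability = 0.8341.
Error variance = 1826.66 − 1523.61 = 303.051; SEM = √303.051 = 17.408.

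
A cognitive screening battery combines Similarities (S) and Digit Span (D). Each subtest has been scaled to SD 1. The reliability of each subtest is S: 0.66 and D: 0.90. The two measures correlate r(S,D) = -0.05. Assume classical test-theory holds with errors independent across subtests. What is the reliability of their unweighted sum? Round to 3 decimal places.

Var(S+D) = 2 + 2·[(-0.05)] = 2 − 0.1 = 1.9.
Because errors are independent across components, Cov(Tᵢ,Tⱼ) = Cov(Xᵢ,Xⱼ); the off-diagonal part of the true-score variance is the same as above.
True-score variance = [0.66 + 0.90] − 0.1 = 1.56 − 0.1 = 1.46.
Reliability = 1.46 / 1.9 = 0.768.

0.768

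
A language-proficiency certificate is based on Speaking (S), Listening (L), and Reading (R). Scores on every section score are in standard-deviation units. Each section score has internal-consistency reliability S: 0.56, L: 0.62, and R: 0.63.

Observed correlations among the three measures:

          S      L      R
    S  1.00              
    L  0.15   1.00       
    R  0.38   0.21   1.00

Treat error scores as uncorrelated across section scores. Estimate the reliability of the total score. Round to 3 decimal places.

0.734

Var(S+L+R) = 3 + 2·[0.15 + 0.38 + 0.21] = 3 + 1.48 = 4.48.
Because errors are independent across components, Cov(Tᵢ,Tⱼ) = Cov(Xᵢ,Xⱼ); the off-diagonal part of the true-score variance is the same as above.
True-score variance = [0.56 + 0.62 + 0.63] + 1.48 = 1.81 + 1.48 = 3.29.
Reliability = 3.29 / 4.48 = 0.734.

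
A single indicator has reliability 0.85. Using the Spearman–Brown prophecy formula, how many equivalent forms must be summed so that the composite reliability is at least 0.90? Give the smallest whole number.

2

k ≥ ρ*(1−ρ₁)/(ρ₁(1−ρ*)) = 0.90·0.15 / (0.85·0.10) = 1.588.
Smallest integer k = 2.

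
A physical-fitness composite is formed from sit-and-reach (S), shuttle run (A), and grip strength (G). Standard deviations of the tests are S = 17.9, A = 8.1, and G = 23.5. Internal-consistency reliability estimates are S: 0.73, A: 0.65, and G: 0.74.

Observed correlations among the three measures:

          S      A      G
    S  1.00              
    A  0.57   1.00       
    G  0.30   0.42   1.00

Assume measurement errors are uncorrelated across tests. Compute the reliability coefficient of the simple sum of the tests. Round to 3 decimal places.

0.833

Var(S+A+G) = 17.9² + 8.1² + 23.5² + 2·[17.9·8.1·0.57 + 17.9·23.5·0.30 + 8.1·23.5·0.42] = 938.27 + 577.573 = 1515.84.
Because errors are independent across components, Cov(Tᵢ,Tⱼ) = Cov(Xᵢ,Xⱼ); the off-diagonal part of the true-score variance is the same as above.
True-score variance = [17.9²·0.73 + 8.1²·0.65 + 23.5²·0.74] + 577.573 = 685.211 + 577.573 = 1262.78.
Reliability = 1262.78 / 1515.84 = 0.833.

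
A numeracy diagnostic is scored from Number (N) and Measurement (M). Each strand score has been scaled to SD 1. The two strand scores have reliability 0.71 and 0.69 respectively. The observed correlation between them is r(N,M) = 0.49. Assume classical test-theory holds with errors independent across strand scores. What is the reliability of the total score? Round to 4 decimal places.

0.7987

Var(N+M) = 2 + 2·[0.49] = 2 + 0.98 = 2.98.
With uncorrelated errors the cross-covariances are all true-score covariance, so they carry over unchanged; only the diagonal terms shrink to ρᵢσᵢ².
True-score variance = [0.71 + 0.69] + 0.98 = 1.4 + 0.98 = 2.38.
Reliability = 2.38 / 2.98 = 0.7987.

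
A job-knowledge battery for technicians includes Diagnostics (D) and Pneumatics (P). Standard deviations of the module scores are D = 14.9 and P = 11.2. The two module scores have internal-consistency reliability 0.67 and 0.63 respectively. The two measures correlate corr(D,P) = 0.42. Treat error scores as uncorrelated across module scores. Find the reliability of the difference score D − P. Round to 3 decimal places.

Var(D−P) = 14.9² + 11.2² − 2·14.9·11.2·0.42 = 347.45 − 140.179 = 207.271.
Because errors are independent across components, Cov(Tᵢ,Tⱼ) = Cov(Xᵢ,Xⱼ); the off-diagonal part of the true-score variance is the same as above.
True-score variance = [14.9²·0.67 + 11.2²·0.63] − 140.179 = 227.774 − 140.179 = 87.5947.
Reliability = 87.5947 / 207.271 = 0.423.

0.423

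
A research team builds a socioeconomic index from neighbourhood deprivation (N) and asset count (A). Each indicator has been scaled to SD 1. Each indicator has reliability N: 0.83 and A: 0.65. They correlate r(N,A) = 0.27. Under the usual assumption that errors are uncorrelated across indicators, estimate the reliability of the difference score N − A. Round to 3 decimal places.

0.644

Var(N−A) = 1 + 1 − 2·0.27 = 2 − 0.54 = 1.46.
Under uncorrelated errors the observed covariances equal the true-score covariances, so only the own-variance terms attenuate.
True-score variance = [0.83 + 0.65] − 0.54 = 1.48 − 0.54 = 0.94.
Reliability = 0.94 / 1.46 = 0.644.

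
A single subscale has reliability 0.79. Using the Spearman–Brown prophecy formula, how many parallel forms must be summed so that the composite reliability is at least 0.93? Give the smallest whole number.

k ≥ ρ*(1−ρ₁)/(ρ₁(1−ρ*)) = 0.93·0.21 / (0.79·0.07) = 3.532.
Smallest integer k = 4.

4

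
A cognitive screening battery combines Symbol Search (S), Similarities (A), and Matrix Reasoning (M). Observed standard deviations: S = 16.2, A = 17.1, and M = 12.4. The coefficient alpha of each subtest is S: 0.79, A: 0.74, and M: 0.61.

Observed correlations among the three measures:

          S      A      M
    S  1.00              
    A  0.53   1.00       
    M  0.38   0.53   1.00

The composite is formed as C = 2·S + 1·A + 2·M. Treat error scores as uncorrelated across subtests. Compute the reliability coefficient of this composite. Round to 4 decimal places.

Var(C) = 2²·16.2² + 17.1² + 2²·12.4² + 2·[2·16.2·17.1·0.53 + 4·16.2·12.4·0.38 + 2·17.1·12.4·0.53] = 1957.21 + 1647.48 = 3604.69.
With uncorrelated errors the cross-covariances are all true-score covariance, so they carry over unchanged; only the diagonal terms shrink to ρᵢσᵢ².
True-score variance = [2²·16.2²·0.79 + 17.1²·0.74 + 2²·12.4²·0.61] + 1647.48 = 1420.87 + 1647.48 = 3068.35.
Reliability = 3068.35 / 3604.69 = 0.8512.

0.8512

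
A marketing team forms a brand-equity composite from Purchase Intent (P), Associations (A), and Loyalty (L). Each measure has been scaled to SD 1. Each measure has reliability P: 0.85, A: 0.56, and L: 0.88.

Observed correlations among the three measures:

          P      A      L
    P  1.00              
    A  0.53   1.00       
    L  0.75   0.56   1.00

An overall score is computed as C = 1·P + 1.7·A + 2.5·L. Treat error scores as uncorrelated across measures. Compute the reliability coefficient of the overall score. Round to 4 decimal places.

0.8938

Var(C) = 1 + 1.7² + 2.5² + 2·[1.7·0.53 + 2.5·0.75 + 4.25·0.56] = 10.14 + 10.312 = 20.452.
Because errors are independent across components, Cov(Tᵢ,Tⱼ) = Cov(Xᵢ,Xⱼ); the off-diagonal part of the true-score variance is the same as above.
True-score variance = [0.85 + 1.7²·0.56 + 2.5²·0.88] + 10.312 = 7.9684 + 10.312 = 18.2804.
Reliability = 18.2804 / 20.452 = 0.8938.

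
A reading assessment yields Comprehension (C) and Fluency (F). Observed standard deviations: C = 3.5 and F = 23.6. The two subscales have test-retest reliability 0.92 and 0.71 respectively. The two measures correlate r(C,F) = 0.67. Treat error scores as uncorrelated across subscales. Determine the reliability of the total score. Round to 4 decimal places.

0.7610

Var(C+F) = 3.5² + 23.6² + 2·[3.5·23.6·0.67] = 569.21 + 110.684 = 679.894.
Because errors are independent across components, Cov(Tᵢ,Tⱼ) = Cov(Xᵢ,Xⱼ); the off-diagonal part of the true-score variance is the same as above.
True-score variance = [3.5²·0.92 + 23.6²·0.71] + 110.684 = 406.712 + 110.684 = 517.396.
Reliability = 517.396 / 679.894 = 0.7610.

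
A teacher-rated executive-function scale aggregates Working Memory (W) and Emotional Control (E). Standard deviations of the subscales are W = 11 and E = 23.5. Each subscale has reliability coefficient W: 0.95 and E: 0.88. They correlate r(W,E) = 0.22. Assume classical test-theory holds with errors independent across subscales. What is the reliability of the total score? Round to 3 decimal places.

0.908

Var(W+E) = 11² + 23.5² + 2·[11·23.5·0.22] = 673.25 + 113.74 = 786.99.
Because errors are independent across components, Cov(Tᵢ,Tⱼ) = Cov(Xᵢ,Xⱼ); the off-diagonal part of the true-score variance is the same as above.
True-score variance = [11²·0.95 + 23.5²·0.88] + 113.74 = 600.93 + 113.74 = 714.67.
Reliability = 714.67 / 786.99 = 0.908.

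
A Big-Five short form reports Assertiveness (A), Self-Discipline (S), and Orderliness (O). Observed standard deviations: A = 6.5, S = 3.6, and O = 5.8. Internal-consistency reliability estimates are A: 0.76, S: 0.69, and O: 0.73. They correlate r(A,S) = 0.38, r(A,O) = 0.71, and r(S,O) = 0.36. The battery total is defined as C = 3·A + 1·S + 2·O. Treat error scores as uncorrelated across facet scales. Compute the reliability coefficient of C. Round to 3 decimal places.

Var(C) = 3²·6.5² + 3.6² + 2²·5.8² + 2·[3·6.5·3.6·0.38 + 6·6.5·5.8·0.71 + 2·3.6·5.8·0.36] = 527.77 + 404.623 = 932.393.
Under uncorrelated errors the observed covariances equal the true-score covariances, so only the own-variance terms attenuate.
True-score variance = [3²·6.5²·0.76 + 3.6²·0.69 + 2²·5.8²·0.73] + 404.623 = 396.161 + 404.623 = 800.784.
Reliability = 800.784 / 932.393 = 0.859.

0.859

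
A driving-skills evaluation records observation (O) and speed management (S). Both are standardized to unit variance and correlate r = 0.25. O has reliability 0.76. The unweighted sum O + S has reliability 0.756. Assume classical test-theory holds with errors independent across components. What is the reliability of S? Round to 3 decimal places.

0.630

Var(O+S) = 2 + 2·0.25 = 2.500.
True-score variance = ρ_O + ρ_S + 2·0.25, so 0.756 = (0.76 + ρ_S + 0.50) / 2.500.
ρ_S = 0.756·2.500 − 0.76 − 0.50 = 0.630.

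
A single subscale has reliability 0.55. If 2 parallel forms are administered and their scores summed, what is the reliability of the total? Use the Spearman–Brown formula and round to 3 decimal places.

ρ_k = kρ / (1 + (k−1)ρ) = 2·0.55 / (1 + 1·0.55) = 1.100 / 1.550 = 0.710.

0.710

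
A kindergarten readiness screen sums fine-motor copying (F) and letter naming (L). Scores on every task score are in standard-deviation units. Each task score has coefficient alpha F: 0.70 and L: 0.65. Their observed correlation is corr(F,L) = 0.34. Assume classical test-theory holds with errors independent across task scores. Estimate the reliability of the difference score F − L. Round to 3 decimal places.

0.508

Var(F−L) = 1 + 1 − 2·0.34 = 2 − 0.68 = 1.32.
With uncorrelated errors the cross-covariances are all true-score covariance, so they carry over unchanged; only the diagonal terms shrink to ρᵢσᵢ².
True-score variance = [0.70 + 0.65] − 0.68 = 1.35 − 0.68 = 0.67.
Reliability = 0.67 / 1.32 = 0.508.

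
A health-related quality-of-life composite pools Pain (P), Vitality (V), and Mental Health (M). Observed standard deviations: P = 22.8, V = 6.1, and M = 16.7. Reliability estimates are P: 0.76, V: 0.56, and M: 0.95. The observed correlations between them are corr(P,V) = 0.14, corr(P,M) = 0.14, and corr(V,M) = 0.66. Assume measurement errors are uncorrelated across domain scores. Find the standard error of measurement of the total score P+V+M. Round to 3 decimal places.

12.453

Var(total) = 835.94 + 280.024 = 1115.96.
True-score variance = 680.861 + 280.024 = 960.885, so reliability = 0.8610.
Error variance = 1115.96 − 960.885 = 155.079; SEM = √155.079 = 12.453.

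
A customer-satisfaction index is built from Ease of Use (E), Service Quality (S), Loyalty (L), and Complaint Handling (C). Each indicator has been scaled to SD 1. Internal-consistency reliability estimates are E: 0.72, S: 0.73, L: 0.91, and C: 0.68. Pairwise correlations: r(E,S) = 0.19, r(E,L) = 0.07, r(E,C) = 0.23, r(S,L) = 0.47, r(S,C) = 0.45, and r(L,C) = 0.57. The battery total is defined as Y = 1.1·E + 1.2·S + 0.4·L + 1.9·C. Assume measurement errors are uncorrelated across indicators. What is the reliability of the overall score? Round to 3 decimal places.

Var(Y) = 1.1² + 1.2² + 0.4² + 1.9² + 2·[1.32·0.19 + 0.44·0.07 + 2.09·0.23 + 0.48·0.47 + 2.28·0.45 + 0.76·0.57] = 6.42 + 4.8942 = 11.3142.
Because errors are independent across components, Cov(Tᵢ,Tⱼ) = Cov(Xᵢ,Xⱼ); the off-diagonal part of the true-score variance is the same as above.
True-score variance = [1.1²·0.72 + 1.2²·0.73 + 0.4²·0.91 + 1.9²·0.68] + 4.8942 = 4.5228 + 4.8942 = 9.417.
Reliability = 9.417 / 11.3142 = 0.832.

0.832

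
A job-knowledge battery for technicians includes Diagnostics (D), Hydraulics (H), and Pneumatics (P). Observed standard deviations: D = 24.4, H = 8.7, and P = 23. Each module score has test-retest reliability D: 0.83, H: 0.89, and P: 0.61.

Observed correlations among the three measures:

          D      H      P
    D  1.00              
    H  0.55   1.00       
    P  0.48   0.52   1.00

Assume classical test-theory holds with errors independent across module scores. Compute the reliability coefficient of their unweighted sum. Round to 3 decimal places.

0.855

Var(D+H+P) = 24.4² + 8.7² + 23² + 2·[24.4·8.7·0.55 + 24.4·23·0.48 + 8.7·23·0.52] = 1200.05 + 980.364 = 2180.41.
Under uncorrelated errors the observed covariances equal the true-score covariances, so only the own-variance terms attenuate.
True-score variance = [24.4²·0.83 + 8.7²·0.89 + 23²·0.61] + 980.364 = 884.203 + 980.364 = 1864.57.
Reliability = 1864.57 / 2180.41 = 0.855.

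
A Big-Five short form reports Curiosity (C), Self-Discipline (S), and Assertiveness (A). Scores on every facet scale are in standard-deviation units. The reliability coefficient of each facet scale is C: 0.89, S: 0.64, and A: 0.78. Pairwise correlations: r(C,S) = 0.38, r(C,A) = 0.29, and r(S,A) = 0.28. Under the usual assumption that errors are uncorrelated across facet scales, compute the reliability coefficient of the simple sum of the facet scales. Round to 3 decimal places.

0.859

Var(C+S+A) = 3 + 2·[0.38 + 0.29 + 0.28] = 3 + 1.9 = 4.9.
Under uncorrelated errors the observed covariances equal the true-score covariances, so only the own-variance terms attenuate.
True-score variance = [0.89 + 0.64 + 0.78] + 1.9 = 2.31 + 1.9 = 4.21.
Reliability = 4.21 / 4.9 = 0.859.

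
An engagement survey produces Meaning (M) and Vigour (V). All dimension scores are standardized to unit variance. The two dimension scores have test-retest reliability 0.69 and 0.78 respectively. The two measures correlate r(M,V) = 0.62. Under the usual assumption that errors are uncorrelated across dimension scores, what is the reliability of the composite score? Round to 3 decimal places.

Var(M+V) = 2 + 2·[0.62] = 2 + 1.24 = 3.24.
Because errors are independent across components, Cov(Tᵢ,Tⱼ) = Cov(Xᵢ,Xⱼ); the off-diagonal part of the true-score variance is the same as above.
True-score variance = [0.69 + 0.78] + 1.24 = 1.47 + 1.24 = 2.71.
Reliability = 2.71 / 3.24 = 0.836.

0.836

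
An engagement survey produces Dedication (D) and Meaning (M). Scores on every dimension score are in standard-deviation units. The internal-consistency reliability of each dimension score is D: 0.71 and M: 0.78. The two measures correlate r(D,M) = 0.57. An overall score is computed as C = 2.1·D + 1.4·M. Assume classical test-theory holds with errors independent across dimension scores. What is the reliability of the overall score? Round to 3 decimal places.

Var(C) = 2.1² + 1.4² + 2·[2.94·0.57] = 6.37 + 3.3516 = 9.7216.
With uncorrelated errors the cross-covariances are all true-score covariance, so they carry over unchanged; only the diagonal terms shrink to ρᵢσᵢ².
True-score variance = [2.1²·0.71 + 1.4²·0.78] + 3.3516 = 4.6599 + 3.3516 = 8.0115.
Reliability = 8.0115 / 9.7216 = 0.824.

0.824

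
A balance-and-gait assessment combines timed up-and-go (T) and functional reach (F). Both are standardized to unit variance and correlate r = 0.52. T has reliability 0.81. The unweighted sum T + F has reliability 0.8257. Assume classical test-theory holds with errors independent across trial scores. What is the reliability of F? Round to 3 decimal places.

Var(T+F) = 2 + 2·0.52 = 3.040.
True-score variance = ρ_T + ρ_F + 2·0.52, so 0.8257 = (0.81 + ρ_F + 1.04) / 3.040.
ρ_F = 0.8257·3.040 − 0.81 − 1.04 = 0.660.

0.660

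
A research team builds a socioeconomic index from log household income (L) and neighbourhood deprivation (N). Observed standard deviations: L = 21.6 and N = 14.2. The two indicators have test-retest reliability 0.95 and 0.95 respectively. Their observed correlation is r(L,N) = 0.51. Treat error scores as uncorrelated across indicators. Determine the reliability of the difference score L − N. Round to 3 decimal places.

0.906

Var(L−N) = 21.6² + 14.2² − 2·21.6·14.2·0.51 = 668.2 − 312.854 = 355.346.
Because errors are independent across components, Cov(Tᵢ,Tⱼ) = Cov(Xᵢ,Xⱼ); the off-diagonal part of the true-score variance is the same as above.
True-score variance = [21.6²·0.95 + 14.2²·0.95] − 312.854 = 634.79 − 312.854 = 321.936.
Reliability = 321.936 / 355.346 = 0.906.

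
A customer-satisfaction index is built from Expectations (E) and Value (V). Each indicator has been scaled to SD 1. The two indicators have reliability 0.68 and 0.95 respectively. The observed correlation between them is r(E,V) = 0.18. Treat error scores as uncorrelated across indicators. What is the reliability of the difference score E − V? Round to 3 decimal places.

Var(E−V) = 1 + 1 − 2·0.18 = 2 − 0.36 = 1.64.
Under uncorrelated errors the observed covariances equal the true-score covariances, so only the own-variance terms attenuate.
True-score variance = [0.68 + 0.95] − 0.36 = 1.63 − 0.36 = 1.27.
Reliability = 1.27 / 1.64 = 0.774.

0.774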